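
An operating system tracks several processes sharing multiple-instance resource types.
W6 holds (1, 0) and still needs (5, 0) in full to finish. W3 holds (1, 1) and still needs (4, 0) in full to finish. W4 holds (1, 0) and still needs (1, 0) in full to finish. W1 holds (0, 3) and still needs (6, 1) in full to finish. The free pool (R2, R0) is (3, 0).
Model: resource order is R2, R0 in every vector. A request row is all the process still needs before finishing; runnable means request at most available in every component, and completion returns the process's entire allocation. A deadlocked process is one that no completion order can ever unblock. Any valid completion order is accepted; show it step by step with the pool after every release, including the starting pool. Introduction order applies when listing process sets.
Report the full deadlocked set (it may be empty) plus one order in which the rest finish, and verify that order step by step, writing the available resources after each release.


The deadlocked set is empty.
Key observation: the pool covers W4 at once, and every later process fits after earlier releases.
The rest can finish in the order W4, W3, W6, W1. Step-by-step check:
  pool = (3, 0)
  run W4 (needs (1, 0), free (3, 0)); after release of (1, 0) the pool is (4, 0)
  run W3 (needs (4, 0), free (4, 0)); after release of (1, 1) the pool is (5, 1)
  run W6 (needs (5, 0), free (5, 1)); after release of (1, 0) the pool is (6, 1)
  run W1 (needs (6, 1), free (6, 1)); after release of (0, 3) the pool is (6, 4)


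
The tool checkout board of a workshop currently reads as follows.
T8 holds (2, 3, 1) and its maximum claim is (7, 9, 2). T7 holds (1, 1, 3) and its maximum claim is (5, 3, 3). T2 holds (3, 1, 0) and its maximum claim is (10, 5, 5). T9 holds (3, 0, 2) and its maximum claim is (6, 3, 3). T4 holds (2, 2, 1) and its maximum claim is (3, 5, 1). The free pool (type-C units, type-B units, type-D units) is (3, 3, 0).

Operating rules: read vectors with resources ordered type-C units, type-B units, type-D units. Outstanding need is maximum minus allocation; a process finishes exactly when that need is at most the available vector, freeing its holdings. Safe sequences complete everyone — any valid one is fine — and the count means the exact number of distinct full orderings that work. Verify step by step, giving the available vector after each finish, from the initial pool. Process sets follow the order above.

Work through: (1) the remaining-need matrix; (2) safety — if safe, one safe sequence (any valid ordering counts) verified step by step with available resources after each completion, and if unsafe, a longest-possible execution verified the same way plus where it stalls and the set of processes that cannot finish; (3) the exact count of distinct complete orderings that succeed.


(1) Outstanding need per process (order type-C units, type-B units, type-D units):
  T8: (5, 6, 1)
  T7: (4, 2, 0)
  T2: (7, 4, 5)
  T9: (3, 3, 1)
  T4: (1, 3, 0)
(2) SAFE. One safe sequence: T4, T7, T8, T9, T2.
Key observation: the order's first zero-slack moment is T4 ((1, 3, 0) needed, (3, 3, 0) free — a requested resource with nothing to spare).
Walking it through:
  pool = (3, 3, 0)
  run T4 (needs (1, 3, 0), free (3, 3, 0)); after release of (2, 2, 1) the pool is (5, 5, 1)
  run T7 (needs (4, 2, 0), free (5, 5, 1)); after release of (1, 1, 3) the pool is (6, 6, 4)
  run T8 (needs (5, 6, 1), free (6, 6, 4)); after release of (2, 3, 1) the pool is (8, 9, 5)
  run T9 (needs (3, 3, 1), free (8, 9, 5)); after release of (3, 0, 2) the pool is (11, 9, 7)
  run T2 (needs (7, 4, 5), free (11, 9, 7)); after release of (3, 1, 0) the pool is (14, 10, 7)
(3) Precisely 6 of the possible complete orderings are safe sequences.


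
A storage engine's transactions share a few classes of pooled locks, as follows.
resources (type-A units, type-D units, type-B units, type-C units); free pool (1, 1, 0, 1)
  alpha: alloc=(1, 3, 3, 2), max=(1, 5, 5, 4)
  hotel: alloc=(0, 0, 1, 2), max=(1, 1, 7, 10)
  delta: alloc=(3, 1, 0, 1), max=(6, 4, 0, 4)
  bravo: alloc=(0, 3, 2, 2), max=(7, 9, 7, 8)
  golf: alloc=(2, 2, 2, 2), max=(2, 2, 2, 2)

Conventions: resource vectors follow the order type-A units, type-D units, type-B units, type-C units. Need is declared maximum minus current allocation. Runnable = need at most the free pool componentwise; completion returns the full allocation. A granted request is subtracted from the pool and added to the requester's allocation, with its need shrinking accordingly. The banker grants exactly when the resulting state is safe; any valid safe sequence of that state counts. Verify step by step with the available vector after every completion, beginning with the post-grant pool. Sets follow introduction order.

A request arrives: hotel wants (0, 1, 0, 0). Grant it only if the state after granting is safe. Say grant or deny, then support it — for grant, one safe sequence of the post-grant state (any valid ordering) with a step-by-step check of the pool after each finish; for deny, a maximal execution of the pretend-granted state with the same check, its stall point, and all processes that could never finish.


GRANT — the state after the grant stays safe, e.g. via golf, alpha, delta, bravo, hotel.
Key observation: with (1, 0, 0, 1) left after the transfer, golf can run at once — the state stays safe.
Check on the post-grant state, step by step:
  pool = (1, 0, 0, 1)
  run golf (needs (0, 0, 0, 0), free (1, 0, 0, 1)); after release of (2, 2, 2, 2) the pool is (3, 2, 2, 3)
  run alpha (needs (0, 2, 2, 2), free (3, 2, 2, 3)); after release of (1, 3, 3, 2) the pool is (4, 5, 5, 5)
  run delta (needs (3, 3, 0, 3), free (4, 5, 5, 5)); after release of (3, 1, 0, 1) the pool is (7, 6, 5, 6)
  run bravo (needs (7, 6, 5, 6), free (7, 6, 5, 6)); after release of (0, 3, 2, 2) the pool is (7, 9, 7, 8)
  run hotel (needs (1, 0, 6, 8), free (7, 9, 7, 8)); after release of (0, 1, 1, 2) the pool is (7, 10, 8, 10)


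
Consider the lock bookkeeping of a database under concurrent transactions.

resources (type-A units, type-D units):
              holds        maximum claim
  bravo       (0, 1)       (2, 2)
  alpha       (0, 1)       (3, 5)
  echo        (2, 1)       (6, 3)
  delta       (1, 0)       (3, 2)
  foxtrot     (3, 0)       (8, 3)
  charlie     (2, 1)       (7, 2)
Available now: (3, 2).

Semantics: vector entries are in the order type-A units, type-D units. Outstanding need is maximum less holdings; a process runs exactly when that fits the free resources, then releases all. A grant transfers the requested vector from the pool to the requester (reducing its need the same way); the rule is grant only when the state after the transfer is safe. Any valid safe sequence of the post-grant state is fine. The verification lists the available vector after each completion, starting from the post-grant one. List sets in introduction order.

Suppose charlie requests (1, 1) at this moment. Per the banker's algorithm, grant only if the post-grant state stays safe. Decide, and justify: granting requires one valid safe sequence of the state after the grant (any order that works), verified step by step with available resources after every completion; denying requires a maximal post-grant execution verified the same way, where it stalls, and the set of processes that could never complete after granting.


DENY: after the grant no complete ordering would exist.
Key observation: after bravo, delta the pool peaks at (3, 2), and each blocked process is short somewhere: alpha on type-D units; echo on type-A units; foxtrot on type-A units, type-D units; charlie on type-A units.
Pretend the grant happened; the run bravo, delta goes as far as possible. Check, step by step:
  pool = (2, 1)
  run bravo (needs (2, 1), free (2, 1)); after release of (0, 1) the pool is (2, 2)
  run delta (needs (2, 2), free (2, 2)); after release of (1, 0) the pool is (3, 2)
  blocked: alpha wants (3, 4), pool (3, 2) — not enough type-D units
  blocked: echo wants (4, 2), pool (3, 2) — not enough type-A units
  blocked: foxtrot wants (5, 3), pool (3, 2) — not enough type-A units and type-D units
  blocked: charlie wants (4, 0), pool (3, 2) — not enough type-A units
Had the request been granted, alpha, echo, foxtrot and charlie could never finish.


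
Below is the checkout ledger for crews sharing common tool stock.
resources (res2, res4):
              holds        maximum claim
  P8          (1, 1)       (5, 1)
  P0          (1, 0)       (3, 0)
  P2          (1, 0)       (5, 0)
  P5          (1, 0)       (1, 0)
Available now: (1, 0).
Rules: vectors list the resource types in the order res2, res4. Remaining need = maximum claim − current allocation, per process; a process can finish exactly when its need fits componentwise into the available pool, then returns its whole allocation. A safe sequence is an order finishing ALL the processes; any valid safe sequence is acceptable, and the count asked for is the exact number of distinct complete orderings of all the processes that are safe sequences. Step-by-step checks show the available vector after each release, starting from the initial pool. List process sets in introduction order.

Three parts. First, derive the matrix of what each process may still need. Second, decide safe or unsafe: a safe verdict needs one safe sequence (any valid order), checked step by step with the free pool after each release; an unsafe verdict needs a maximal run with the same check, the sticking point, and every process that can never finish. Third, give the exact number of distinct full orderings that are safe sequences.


(1) Need matrix, components ordered res2, res4:
  P8: (4, 0)
  P0: (2, 0)
  P2: (4, 0)
  P5: (0, 0)
(2) The state is UNSAFE.
Key observation: the wall is res2: completing P5, P0 brings the pool only to (3, 0), and all the rest need more.
The run P5, P0 cannot be extended any further. Check, step by step:
  pool = (1, 0)
  P5: need (0, 0) fits (1, 0); releases (1, 0), pool now (2, 0)
  P0: need (2, 0) fits (2, 0); releases (1, 0), pool now (3, 0)
  P8 cannot run: need (4, 0) vs free (3, 0) (insufficient res2)
  P2 cannot run: need (4, 0) vs free (3, 0) (insufficient res2)
Permanently blocked: P8 and P2.
(3) Precisely 0 of the possible complete orderings are safe sequences.


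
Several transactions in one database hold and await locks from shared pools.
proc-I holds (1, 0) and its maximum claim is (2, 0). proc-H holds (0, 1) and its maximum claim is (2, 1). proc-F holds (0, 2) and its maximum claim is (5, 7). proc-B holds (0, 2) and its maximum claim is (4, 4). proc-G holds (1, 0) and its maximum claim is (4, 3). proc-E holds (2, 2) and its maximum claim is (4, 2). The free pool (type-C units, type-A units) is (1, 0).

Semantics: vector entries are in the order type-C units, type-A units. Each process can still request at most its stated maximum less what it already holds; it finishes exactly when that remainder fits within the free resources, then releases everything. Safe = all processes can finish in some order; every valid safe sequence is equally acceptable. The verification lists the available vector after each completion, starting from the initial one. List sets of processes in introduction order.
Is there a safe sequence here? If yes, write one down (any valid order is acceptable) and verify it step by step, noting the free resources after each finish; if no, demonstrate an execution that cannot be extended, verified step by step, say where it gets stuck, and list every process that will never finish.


The state is SAFE; one workable sequence: proc-I, proc-E, proc-B, proc-H, proc-G, proc-F.
Key observation: proc-I is the earliest step where a requested resource binds exactly: need (1, 0), pool (1, 0) at its turn.
Step-by-step check:
  pool = (1, 0)
  proc-I: need (1, 0) fits (1, 0); releases (1, 0), pool now (2, 0)
  proc-E: need (2, 0) fits (2, 0); releases (2, 2), pool now (4, 2)
  proc-B: need (4, 2) fits (4, 2); releases (0, 2), pool now (4, 4)
  proc-H: need (2, 0) fits (4, 4); releases (0, 1), pool now (4, 5)
  proc-G: need (3, 3) fits (4, 5); releases (1, 0), pool now (5, 5)
  proc-F: need (5, 5) fits (5, 5); releases (0, 2), pool now (5, 7)


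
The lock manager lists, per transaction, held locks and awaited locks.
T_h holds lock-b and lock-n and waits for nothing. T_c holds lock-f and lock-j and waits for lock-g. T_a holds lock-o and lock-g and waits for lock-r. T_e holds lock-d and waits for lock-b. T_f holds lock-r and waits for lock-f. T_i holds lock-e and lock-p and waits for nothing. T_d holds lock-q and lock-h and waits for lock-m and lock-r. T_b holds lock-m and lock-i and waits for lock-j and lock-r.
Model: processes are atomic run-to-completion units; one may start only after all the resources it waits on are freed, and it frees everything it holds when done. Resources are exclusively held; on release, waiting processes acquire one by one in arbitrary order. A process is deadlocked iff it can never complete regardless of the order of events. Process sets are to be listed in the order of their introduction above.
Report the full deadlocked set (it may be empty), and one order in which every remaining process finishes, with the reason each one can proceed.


Deadlocked set: T_c, T_a, T_f, T_d and T_b.
Key observation: along T_c -> T_a -> T_f -> T_c, each member waits on what the next one holds — a deadlock; T_d and T_b wait into the deadlock from upstream.
The rest can finish in the order T_i, T_h, T_e.
Verifying each step:
  T_i waits on nothing -> runs at once and releases lock-e and lock-p
  T_h waits on nothing -> runs at once and releases lock-b and lock-n
  T_e: everything it awaited (lock-b) is free; runs, freeing lock-d


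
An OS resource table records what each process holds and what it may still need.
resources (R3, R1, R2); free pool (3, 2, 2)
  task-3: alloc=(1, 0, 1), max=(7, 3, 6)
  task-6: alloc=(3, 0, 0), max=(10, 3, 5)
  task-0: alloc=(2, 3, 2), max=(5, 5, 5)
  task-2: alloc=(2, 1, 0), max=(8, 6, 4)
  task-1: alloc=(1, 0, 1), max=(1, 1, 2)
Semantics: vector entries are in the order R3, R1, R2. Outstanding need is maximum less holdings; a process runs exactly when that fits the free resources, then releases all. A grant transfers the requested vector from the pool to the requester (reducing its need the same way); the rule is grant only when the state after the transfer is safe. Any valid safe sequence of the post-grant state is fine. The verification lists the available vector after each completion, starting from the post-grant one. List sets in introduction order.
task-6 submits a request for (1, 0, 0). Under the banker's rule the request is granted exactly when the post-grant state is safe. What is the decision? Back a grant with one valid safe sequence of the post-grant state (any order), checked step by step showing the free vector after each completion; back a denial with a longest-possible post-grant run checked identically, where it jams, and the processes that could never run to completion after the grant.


DENY — the pretend-granted state is unsafe.
Key observation: task-1, task-0 can finish, but then (5, 5, 5) is all there is, and the blocked group's R3 demands exceed it.
Pretend the grant happened; the run task-1, task-0 goes as far as possible. Check, step by step:
  pool = (2, 2, 2)
  run task-1 (needs (0, 1, 1), free (2, 2, 2)); after release of (1, 0, 1) the pool is (3, 2, 3)
  run task-0 (needs (3, 2, 3), free (3, 2, 3)); after release of (2, 3, 2) the pool is (5, 5, 5)
  task-3 cannot run: need (6, 3, 5) vs free (5, 5, 5) (insufficient R3)
  task-6 cannot run: need (6, 3, 5) vs free (5, 5, 5) (insufficient R3)
  task-2 cannot run: need (6, 5, 4) vs free (5, 5, 5) (insufficient R3)
Had the request been granted, task-3, task-6 and task-2 could never finish.


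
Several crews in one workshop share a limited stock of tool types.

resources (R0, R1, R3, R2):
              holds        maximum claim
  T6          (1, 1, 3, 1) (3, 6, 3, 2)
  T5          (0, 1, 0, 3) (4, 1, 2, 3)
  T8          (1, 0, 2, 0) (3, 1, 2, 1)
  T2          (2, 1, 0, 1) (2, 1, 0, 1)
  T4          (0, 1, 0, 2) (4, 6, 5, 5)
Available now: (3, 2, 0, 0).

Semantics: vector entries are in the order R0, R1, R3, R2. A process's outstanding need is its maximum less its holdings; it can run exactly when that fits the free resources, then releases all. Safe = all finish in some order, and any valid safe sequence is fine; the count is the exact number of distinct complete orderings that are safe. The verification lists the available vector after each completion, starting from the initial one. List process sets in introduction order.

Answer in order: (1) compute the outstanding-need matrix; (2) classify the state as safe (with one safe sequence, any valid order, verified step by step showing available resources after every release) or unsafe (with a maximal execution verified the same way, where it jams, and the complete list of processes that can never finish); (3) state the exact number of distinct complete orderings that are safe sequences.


(1) Remaining need (order R0, R1, R3, R2):
  T6: (2, 5, 0, 1)
  T5: (4, 0, 2, 0)
  T8: (2, 1, 0, 1)
  T2: (0, 0, 0, 0)
  T4: (4, 5, 5, 3)
(2) UNSAFE.
Key observation: R1 is the bottleneck — with T2, T8, T5 done the pool holds (6, 4, 2, 4), short of every remaining need.
The run T2, T8, T5 cannot be extended any further. Step-by-step check:
  pool = (3, 2, 0, 0)
  run T2 (needs (0, 0, 0, 0), free (3, 2, 0, 0)); after release of (2, 1, 0, 1) the pool is (5, 3, 0, 1)
  run T8 (needs (2, 1, 0, 1), free (5, 3, 0, 1)); after release of (1, 0, 2, 0) the pool is (6, 3, 2, 1)
  run T5 (needs (4, 0, 2, 0), free (6, 3, 2, 1)); after release of (0, 1, 0, 3) the pool is (6, 4, 2, 4)
  T6 cannot run: need (2, 5, 0, 1) vs free (6, 4, 2, 4) (insufficient R1)
  T4 cannot run: need (4, 5, 5, 3) vs free (6, 4, 2, 4) (insufficient R1 and R3)
Permanently blocked: T6 and T4.
(3) Precisely 0 of the possible complete orderings are safe sequences.


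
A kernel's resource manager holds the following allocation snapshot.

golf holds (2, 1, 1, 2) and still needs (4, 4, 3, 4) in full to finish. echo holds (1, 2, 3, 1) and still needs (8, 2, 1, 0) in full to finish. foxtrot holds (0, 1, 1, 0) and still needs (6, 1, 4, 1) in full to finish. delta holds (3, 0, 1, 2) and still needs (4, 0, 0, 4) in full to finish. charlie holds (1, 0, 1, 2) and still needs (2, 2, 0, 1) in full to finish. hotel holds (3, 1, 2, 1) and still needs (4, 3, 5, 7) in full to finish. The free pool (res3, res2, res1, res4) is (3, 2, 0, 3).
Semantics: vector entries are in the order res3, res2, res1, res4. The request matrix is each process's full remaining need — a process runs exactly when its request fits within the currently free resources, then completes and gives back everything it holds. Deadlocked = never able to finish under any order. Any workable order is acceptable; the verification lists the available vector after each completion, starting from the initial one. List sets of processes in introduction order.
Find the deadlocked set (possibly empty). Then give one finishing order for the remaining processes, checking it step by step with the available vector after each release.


Deadlocked: golf, echo, foxtrot and hotel.
Key observation: after charlie, delta the pool peaks at (7, 2, 2, 7), and each blocked process is short somewhere: golf on res2, res1; echo on res3; foxtrot on res1; hotel on res2, res1.
The rest can finish in the order charlie, delta. Step-by-step check:
  pool = (3, 2, 0, 3)
  charlie needs (2, 2, 0, 1) <= (3, 2, 0, 3) -> finishes; pool += (1, 0, 1, 2) = (4, 2, 1, 5)
  delta needs (4, 0, 0, 4) <= (4, 2, 1, 5) -> finishes; pool += (3, 0, 1, 2) = (7, 2, 2, 7)
The blocked processes can never fit:
  golf still needs (4, 4, 3, 4) but only (7, 2, 2, 7) is free — short on res2 and res1
  echo still needs (8, 2, 1, 0) but only (7, 2, 2, 7) is free — short on res3
  foxtrot still needs (6, 1, 4, 1) but only (7, 2, 2, 7) is free — short on res1
  hotel still needs (4, 3, 5, 7) but only (7, 2, 2, 7) is free — short on res2 and res1


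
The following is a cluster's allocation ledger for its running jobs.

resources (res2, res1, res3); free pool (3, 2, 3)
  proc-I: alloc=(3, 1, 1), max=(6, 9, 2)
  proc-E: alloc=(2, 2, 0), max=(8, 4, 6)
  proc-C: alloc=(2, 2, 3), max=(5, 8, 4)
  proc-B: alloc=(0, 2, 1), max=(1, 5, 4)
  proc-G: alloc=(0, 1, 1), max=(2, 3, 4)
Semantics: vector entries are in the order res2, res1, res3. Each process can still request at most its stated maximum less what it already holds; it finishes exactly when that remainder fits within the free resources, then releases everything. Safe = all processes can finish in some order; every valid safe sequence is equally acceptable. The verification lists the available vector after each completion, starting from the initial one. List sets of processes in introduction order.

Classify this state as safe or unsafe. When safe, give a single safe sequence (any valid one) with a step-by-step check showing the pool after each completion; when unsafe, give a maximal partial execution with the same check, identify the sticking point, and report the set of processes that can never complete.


UNSAFE.
Key observation: after proc-G, proc-B the pool peaks at (3, 5, 5), and each blocked process is short somewhere: proc-I on res1; proc-E on res2, res3; proc-C on res1.
The run proc-G, proc-B cannot be extended any further. Walking it through:
  pool = (3, 2, 3)
  run proc-G (needs (2, 2, 3), free (3, 2, 3)); after release of (0, 1, 1) the pool is (3, 3, 4)
  run proc-B (needs (1, 3, 3), free (3, 3, 4)); after release of (0, 2, 1) the pool is (3, 5, 5)
  proc-I still needs (3, 8, 1) but only (3, 5, 5) is free — short on res1
  proc-E still needs (6, 2, 6) but only (3, 5, 5) is free — short on res2 and res3
  proc-C still needs (3, 6, 1) but only (3, 5, 5) is free — short on res1
Processes that can never finish: proc-I, proc-E and proc-C.


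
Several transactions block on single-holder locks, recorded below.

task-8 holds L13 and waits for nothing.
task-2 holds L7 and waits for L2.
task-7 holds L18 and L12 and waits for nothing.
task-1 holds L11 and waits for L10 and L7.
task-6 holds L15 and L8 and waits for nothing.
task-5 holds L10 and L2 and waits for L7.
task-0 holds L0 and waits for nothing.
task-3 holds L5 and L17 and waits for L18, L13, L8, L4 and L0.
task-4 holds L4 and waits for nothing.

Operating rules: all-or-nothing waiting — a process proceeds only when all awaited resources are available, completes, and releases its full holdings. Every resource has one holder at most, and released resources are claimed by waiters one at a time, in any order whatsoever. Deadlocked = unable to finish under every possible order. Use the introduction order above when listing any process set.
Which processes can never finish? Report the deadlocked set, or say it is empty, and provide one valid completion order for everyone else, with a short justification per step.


Deadlocked: task-2, task-1 and task-5.
Key observation: the wait chain closes on itself along task-2 -> task-5 -> task-2; task-1 waits into the deadlock from upstream.
The rest can finish in the order task-4, task-6, task-0, task-8, task-7, task-3.
Step-by-step check:
  run task-4 (it waits on nothing); releases L4
  run task-6 (it waits on nothing); releases L15 and L8
  run task-0 (it waits on nothing); releases L0
  run task-8 (it waits on nothing); releases L13
  run task-7 (it waits on nothing); releases L18 and L12
  task-3: everything it awaited (L18, L13, L8, L4 and L0) is free; runs, freeing L5 and L17


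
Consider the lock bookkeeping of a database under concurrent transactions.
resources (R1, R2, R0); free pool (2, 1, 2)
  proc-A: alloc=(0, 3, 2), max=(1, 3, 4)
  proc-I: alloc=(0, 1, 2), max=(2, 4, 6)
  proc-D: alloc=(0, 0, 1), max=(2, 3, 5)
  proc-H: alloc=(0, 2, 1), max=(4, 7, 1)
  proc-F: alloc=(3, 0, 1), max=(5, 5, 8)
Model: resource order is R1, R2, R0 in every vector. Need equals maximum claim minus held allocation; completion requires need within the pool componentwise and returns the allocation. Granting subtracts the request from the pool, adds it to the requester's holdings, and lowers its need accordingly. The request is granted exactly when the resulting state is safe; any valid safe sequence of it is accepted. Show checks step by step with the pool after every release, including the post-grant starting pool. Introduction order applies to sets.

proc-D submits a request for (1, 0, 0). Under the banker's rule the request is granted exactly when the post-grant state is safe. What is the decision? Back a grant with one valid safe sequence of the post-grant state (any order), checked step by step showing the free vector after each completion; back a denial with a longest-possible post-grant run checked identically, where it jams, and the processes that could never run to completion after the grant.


GRANT — the state after the grant stays safe, e.g. via proc-A, proc-D, proc-I, proc-F, proc-H.
Key observation: after the grant the pool drops to (1, 1, 2), which still lets proc-A finish first and unwind the rest.
Check on the post-grant state, step by step:
  pool = (1, 1, 2)
  proc-A needs (1, 0, 2) <= (1, 1, 2) -> finishes; pool += (0, 3, 2) = (1, 4, 4)
  proc-D needs (1, 3, 4) <= (1, 4, 4) -> finishes; pool += (1, 0, 1) = (2, 4, 5)
  proc-I needs (2, 3, 4) <= (2, 4, 5) -> finishes; pool += (0, 1, 2) = (2, 5, 7)
  proc-F needs (2, 5, 7) <= (2, 5, 7) -> finishes; pool += (3, 0, 1) = (5, 5, 8)
  proc-H needs (4, 5, 0) <= (5, 5, 8) -> finishes; pool += (0, 2, 1) = (5, 7, 9)


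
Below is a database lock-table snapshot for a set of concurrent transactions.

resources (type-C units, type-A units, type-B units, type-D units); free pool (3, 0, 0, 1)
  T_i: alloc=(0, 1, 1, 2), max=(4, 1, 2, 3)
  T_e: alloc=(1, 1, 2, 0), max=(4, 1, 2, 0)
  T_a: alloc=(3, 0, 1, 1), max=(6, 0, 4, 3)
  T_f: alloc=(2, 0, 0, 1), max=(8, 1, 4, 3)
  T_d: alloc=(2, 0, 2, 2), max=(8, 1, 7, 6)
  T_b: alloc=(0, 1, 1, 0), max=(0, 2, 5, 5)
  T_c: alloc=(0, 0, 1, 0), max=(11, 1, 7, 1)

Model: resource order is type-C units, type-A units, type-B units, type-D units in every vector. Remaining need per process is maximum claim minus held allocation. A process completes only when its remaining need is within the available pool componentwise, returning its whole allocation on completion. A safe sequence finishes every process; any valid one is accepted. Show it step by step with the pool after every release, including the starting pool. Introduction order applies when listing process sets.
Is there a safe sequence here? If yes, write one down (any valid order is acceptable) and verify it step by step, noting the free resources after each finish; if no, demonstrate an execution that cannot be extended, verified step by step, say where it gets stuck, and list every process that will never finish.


SAFE, for example via the order T_e, T_i, T_a, T_f, T_b, T_d, T_c.
Key observation: the first exact fit in this order is T_e — it needs (3, 0, 0, 0) with (3, 0, 0, 1) free, meeting a requested resource to the last unit.
Step-by-step check:
  pool = (3, 0, 0, 1)
  run T_e (needs (3, 0, 0, 0), free (3, 0, 0, 1)); after release of (1, 1, 2, 0) the pool is (4, 1, 2, 1)
  run T_i (needs (4, 0, 1, 1), free (4, 1, 2, 1)); after release of (0, 1, 1, 2) the pool is (4, 2, 3, 3)
  run T_a (needs (3, 0, 3, 2), free (4, 2, 3, 3)); after release of (3, 0, 1, 1) the pool is (7, 2, 4, 4)
  run T_f (needs (6, 1, 4, 2), free (7, 2, 4, 4)); after release of (2, 0, 0, 1) the pool is (9, 2, 4, 5)
  run T_b (needs (0, 1, 4, 5), free (9, 2, 4, 5)); after release of (0, 1, 1, 0) the pool is (9, 3, 5, 5)
  run T_d (needs (6, 1, 5, 4), free (9, 3, 5, 5)); after release of (2, 0, 2, 2) the pool is (11, 3, 7, 7)
  run T_c (needs (11, 1, 6, 1), free (11, 3, 7, 7)); after release of (0, 0, 1, 0) the pool is (11, 3, 8, 7)


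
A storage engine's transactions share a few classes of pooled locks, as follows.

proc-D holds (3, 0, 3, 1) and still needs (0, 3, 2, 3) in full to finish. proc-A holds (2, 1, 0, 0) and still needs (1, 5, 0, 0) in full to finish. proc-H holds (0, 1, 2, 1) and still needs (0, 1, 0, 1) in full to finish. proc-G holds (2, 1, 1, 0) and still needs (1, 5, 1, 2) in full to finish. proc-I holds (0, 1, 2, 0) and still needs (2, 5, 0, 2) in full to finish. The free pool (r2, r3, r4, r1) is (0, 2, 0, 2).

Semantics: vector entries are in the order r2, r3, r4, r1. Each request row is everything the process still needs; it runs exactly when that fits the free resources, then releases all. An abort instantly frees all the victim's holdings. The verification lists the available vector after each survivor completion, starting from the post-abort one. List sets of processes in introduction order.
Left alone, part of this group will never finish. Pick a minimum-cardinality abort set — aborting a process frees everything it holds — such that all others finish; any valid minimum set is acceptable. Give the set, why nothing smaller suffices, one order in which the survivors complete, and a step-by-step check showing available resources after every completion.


The answer: abort proc-A and proc-I.
Key observation: proc-G could never have finished before the abort; with (2, 2, 2, 0) returned by proc-A and proc-I, it fits at step 2.
Minimality, checking each single-abort alternative: proc-D alone leaves proc-A blocked (short on r3); proc-A alone leaves proc-G blocked (short on r3); proc-H alone leaves proc-A blocked (short on r3); proc-G alone leaves proc-A blocked (short on r3); proc-I alone leaves proc-A blocked (short on r3).
The survivors complete as proc-H, proc-G, proc-D. Step-by-step check (starting from the post-abort pool):
  pool = (2, 4, 2, 2)
  run proc-H (needs (0, 1, 0, 1), free (2, 4, 2, 2)); after release of (0, 1, 2, 1) the pool is (2, 5, 4, 3)
  run proc-G (needs (1, 5, 1, 2), free (2, 5, 4, 3)); after release of (2, 1, 1, 0) the pool is (4, 6, 5, 3)
  run proc-D (needs (0, 3, 2, 3), free (4, 6, 5, 3)); after release of (3, 0, 3, 1) the pool is (7, 6, 8, 4)


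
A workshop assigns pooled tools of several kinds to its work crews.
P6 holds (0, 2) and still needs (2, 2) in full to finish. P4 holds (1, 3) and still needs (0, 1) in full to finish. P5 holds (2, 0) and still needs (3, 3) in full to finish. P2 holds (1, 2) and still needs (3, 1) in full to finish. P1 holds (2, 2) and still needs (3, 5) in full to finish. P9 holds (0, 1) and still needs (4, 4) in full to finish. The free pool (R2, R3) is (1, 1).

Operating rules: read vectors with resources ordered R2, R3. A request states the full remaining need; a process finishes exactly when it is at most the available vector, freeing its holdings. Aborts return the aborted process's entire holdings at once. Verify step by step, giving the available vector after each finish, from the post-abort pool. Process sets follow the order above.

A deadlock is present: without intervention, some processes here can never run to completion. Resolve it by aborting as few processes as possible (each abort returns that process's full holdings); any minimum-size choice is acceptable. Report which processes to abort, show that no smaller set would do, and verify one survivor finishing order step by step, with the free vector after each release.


The answer: abort P1.
Key observation: aborting P1 returns (2, 2), and P2 — hopeless before — runs at step 2 with the returned capacity in the pool.
Minimality: the empty abort set fails — the state is deadlocked as it stands.
Survivors finish in the order: P4, P2, P5, P9, P6. Verifying each step (pool after the aborts first):
  pool = (3, 3)
  run P4 (needs (0, 1), free (3, 3)); after release of (1, 3) the pool is (4, 6)
  run P2 (needs (3, 1), free (4, 6)); after release of (1, 2) the pool is (5, 8)
  run P5 (needs (3, 3), free (5, 8)); after release of (2, 0) the pool is (7, 8)
  run P9 (needs (4, 4), free (7, 8)); after release of (0, 1) the pool is (7, 9)
  run P6 (needs (2, 2), free (7, 9)); after release of (0, 2) the pool is (7, 11)


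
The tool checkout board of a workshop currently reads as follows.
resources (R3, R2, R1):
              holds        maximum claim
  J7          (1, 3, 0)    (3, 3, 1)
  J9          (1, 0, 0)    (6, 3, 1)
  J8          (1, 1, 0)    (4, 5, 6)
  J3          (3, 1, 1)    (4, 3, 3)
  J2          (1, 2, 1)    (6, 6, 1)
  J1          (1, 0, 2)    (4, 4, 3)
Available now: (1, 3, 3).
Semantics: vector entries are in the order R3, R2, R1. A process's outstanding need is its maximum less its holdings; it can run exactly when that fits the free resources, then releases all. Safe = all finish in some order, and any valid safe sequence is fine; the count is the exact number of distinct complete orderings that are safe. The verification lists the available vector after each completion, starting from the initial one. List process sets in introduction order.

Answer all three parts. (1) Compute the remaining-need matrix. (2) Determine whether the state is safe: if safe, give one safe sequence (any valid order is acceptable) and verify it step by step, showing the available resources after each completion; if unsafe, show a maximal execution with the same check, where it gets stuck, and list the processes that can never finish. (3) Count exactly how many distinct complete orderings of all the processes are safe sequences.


(1) Outstanding need per process (order R3, R2, R1):
  J7: (2, 0, 1)
  J9: (5, 3, 1)
  J8: (3, 4, 6)
  J3: (1, 2, 2)
  J2: (5, 4, 0)
  J1: (3, 4, 1)
(2) SAFE — a valid safe sequence is J3, J7, J1, J8, J9, J2.
Key observation: the first exact fit in this order is J3 — it needs (1, 2, 2) with (1, 3, 3) free, meeting a requested resource to the last unit.
Verifying each step:
  pool = (1, 3, 3)
  run J3 (needs (1, 2, 2), free (1, 3, 3)); after release of (3, 1, 1) the pool is (4, 4, 4)
  run J7 (needs (2, 0, 1), free (4, 4, 4)); after release of (1, 3, 0) the pool is (5, 7, 4)
  run J1 (needs (3, 4, 1), free (5, 7, 4)); after release of (1, 0, 2) the pool is (6, 7, 6)
  run J8 (needs (3, 4, 6), free (6, 7, 6)); after release of (1, 1, 0) the pool is (7, 8, 6)
  run J9 (needs (5, 3, 1), free (7, 8, 6)); after release of (1, 0, 0) the pool is (8, 8, 6)
  run J2 (needs (5, 4, 0), free (8, 8, 6)); after release of (1, 2, 1) the pool is (9, 10, 7)
(3) The exact count: 36 of the possible complete orderings are safe sequences.


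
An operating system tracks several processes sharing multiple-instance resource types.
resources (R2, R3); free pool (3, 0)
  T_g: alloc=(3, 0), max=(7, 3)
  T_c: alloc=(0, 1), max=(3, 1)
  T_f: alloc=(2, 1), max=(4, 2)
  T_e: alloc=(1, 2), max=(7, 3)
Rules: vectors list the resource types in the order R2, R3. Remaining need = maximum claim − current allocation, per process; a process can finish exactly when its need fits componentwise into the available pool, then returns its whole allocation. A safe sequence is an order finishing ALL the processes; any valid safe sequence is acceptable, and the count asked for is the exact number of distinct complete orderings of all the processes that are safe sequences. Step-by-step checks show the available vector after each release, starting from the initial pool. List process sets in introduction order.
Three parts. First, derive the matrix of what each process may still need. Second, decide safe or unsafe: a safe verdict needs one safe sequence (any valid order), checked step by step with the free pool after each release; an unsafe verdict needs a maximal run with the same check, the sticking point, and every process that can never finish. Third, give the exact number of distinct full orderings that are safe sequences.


(1) Need matrix, components ordered R2, R3:
  T_g: (4, 3)
  T_c: (3, 0)
  T_f: (2, 1)
  T_e: (6, 1)
(2) UNSAFE — no complete ordering exists.
Key observation: after T_c, T_f the pool peaks at (5, 2), and each blocked process is short somewhere: T_g on R3; T_e on R2.
A maximal execution: T_c, T_f — then nothing else fits. Step-by-step check:
  pool = (3, 0)
  T_c: need (3, 0) fits (3, 0); releases (0, 1), pool now (3, 1)
  T_f: need (2, 1) fits (3, 1); releases (2, 1), pool now (5, 2)
  T_g cannot run: need (4, 3) vs free (5, 2) (insufficient R3)
  T_e cannot run: need (6, 1) vs free (5, 2) (insufficient R2)
Permanently blocked: T_g and T_e.
(3) Exactly 0 of the possible complete orderings are safe sequences.


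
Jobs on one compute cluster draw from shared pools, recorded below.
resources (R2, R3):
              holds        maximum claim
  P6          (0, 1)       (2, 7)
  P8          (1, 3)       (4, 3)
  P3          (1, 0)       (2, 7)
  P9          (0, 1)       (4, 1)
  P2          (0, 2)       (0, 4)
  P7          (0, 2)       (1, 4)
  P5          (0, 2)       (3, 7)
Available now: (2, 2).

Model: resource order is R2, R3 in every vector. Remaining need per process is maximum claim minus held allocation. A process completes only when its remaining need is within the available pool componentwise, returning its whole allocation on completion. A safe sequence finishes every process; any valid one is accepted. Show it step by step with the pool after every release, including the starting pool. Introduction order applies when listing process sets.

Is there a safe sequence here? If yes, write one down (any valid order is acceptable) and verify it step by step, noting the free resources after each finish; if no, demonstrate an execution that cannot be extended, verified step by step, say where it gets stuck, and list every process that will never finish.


The state is SAFE; one workable sequence: P7, P2, P6, P3, P8, P9, P5.
Key observation: the first exact fit in this order is P7 — it needs (1, 2) with (2, 2) free, meeting a requested resource to the last unit.
Check, step by step:
  pool = (2, 2)
  P7 needs (1, 2) <= (2, 2) -> finishes; pool += (0, 2) = (2, 4)
  P2 needs (0, 2) <= (2, 4) -> finishes; pool += (0, 2) = (2, 6)
  P6 needs (2, 6) <= (2, 6) -> finishes; pool += (0, 1) = (2, 7)
  P3 needs (1, 7) <= (2, 7) -> finishes; pool += (1, 0) = (3, 7)
  P8 needs (3, 0) <= (3, 7) -> finishes; pool += (1, 3) = (4, 10)
  P9 needs (4, 0) <= (4, 10) -> finishes; pool += (0, 1) = (4, 11)
  P5 needs (3, 5) <= (4, 11) -> finishes; pool += (0, 2) = (4, 13)


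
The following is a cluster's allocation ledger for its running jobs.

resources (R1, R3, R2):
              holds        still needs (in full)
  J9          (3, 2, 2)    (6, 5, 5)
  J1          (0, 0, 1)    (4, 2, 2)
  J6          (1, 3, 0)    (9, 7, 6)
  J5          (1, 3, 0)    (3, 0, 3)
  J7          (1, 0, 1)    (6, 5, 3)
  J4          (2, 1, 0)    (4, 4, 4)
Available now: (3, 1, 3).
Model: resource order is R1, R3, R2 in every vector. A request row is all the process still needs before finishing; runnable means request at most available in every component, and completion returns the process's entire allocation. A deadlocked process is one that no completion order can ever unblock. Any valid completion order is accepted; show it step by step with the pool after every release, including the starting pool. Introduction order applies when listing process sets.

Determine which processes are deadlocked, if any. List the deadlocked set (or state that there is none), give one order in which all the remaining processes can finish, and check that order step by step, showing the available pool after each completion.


No process is deadlocked.
Key observation: there is always a runnable process — J5 first — so the state unwinds completely.
The rest can finish in the order J5, J1, J4, J7, J9, J6. Verifying each step:
  pool = (3, 1, 3)
  run J5 (needs (3, 0, 3), free (3, 1, 3)); after release of (1, 3, 0) the pool is (4, 4, 3)
  run J1 (needs (4, 2, 2), free (4, 4, 3)); after release of (0, 0, 1) the pool is (4, 4, 4)
  run J4 (needs (4, 4, 4), free (4, 4, 4)); after release of (2, 1, 0) the pool is (6, 5, 4)
  run J7 (needs (6, 5, 3), free (6, 5, 4)); after release of (1, 0, 1) the pool is (7, 5, 5)
  run J9 (needs (6, 5, 5), free (7, 5, 5)); after release of (3, 2, 2) the pool is (10, 7, 7)
  run J6 (needs (9, 7, 6), free (10, 7, 7)); after release of (1, 3, 0) the pool is (11, 10, 7)


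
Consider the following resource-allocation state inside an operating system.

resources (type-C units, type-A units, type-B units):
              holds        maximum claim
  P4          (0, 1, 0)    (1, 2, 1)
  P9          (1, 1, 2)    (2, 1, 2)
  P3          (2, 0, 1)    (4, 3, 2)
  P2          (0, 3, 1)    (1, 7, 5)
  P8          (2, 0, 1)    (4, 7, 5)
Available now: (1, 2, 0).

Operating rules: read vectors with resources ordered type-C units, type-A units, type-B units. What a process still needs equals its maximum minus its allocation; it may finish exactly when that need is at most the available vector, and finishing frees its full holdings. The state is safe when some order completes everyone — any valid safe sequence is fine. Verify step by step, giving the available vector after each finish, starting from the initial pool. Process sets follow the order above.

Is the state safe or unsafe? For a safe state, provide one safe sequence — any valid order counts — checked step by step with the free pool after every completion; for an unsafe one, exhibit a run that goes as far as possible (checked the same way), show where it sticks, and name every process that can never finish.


The state is UNSAFE.
Key observation: even finishing P9, P4, P3 leaves just (4, 4, 3) free — too little type-B units for any of the remaining processes.
A maximal execution: P9, P4, P3 — then nothing else fits. Check, step by step:
  pool = (1, 2, 0)
  P9 needs (1, 0, 0) <= (1, 2, 0) -> finishes; pool += (1, 1, 2) = (2, 3, 2)
  P4 needs (1, 1, 1) <= (2, 3, 2) -> finishes; pool += (0, 1, 0) = (2, 4, 2)
  P3 needs (2, 3, 1) <= (2, 4, 2) -> finishes; pool += (2, 0, 1) = (4, 4, 3)
  blocked: P2 wants (1, 4, 4), pool (4, 4, 3) — not enough type-B units
  blocked: P8 wants (2, 7, 4), pool (4, 4, 3) — not enough type-A units and type-B units
Permanently blocked: P2 and P8.
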